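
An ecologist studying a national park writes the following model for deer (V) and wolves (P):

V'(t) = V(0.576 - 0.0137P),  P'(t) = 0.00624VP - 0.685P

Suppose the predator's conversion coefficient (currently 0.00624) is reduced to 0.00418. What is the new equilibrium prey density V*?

V* ≈ 164

At the interior fixed point, setting dP/dt = 0 with P > 0 fixes V* = (predator death rate)/(VP coefficient) — independent of the other coefficients.
With the change, V* = 0.685/0.00418 = 164; it rises from 110.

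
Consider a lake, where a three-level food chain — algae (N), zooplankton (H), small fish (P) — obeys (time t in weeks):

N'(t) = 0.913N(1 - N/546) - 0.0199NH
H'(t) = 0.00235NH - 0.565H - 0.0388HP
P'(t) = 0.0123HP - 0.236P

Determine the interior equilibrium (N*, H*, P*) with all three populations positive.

From dP/dt = 0: 0.0123H* = 0.236, so H* = 19.2.
From dN/dt = 0: 0.913(1 - N*/546) = 0.0199·19.2, giving N* = 546·(1 - 0.418) = 318.
From dH/dt = 0: 0.00235·318 - 0.565 = 0.0388P*, so P* = 0.182/0.0388 = 4.68.

N* ≈ 318, H* ≈ 19.2, P* ≈ 4.68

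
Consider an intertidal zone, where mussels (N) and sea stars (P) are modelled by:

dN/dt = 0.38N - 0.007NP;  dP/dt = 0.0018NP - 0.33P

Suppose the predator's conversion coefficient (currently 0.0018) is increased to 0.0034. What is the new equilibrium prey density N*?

N* ≈ 97.1

At the interior fixed point, setting dP/dt = 0 with P > 0 fixes N* = (predator death rate)/(NP coefficient) — independent of the other coefficients.
With the change, N* = 0.33/0.0034 = 97.1; it falls from 183.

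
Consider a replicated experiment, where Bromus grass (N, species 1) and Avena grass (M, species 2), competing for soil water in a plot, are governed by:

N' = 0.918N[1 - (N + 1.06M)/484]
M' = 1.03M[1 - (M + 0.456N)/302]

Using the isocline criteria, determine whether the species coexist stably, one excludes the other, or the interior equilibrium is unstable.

stable coexistence

Compare the nullcline intercepts: K1/α12 = 484/1.06 = 457 > K2 = 302; K2/α21 = 302/0.456 = 662 > K1 = 484.
Since both inequalities hold, each species can invade when rare, so the interior equilibrium is stable.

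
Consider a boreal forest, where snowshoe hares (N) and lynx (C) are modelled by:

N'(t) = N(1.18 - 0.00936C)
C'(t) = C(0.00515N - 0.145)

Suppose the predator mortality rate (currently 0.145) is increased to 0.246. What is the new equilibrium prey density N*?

N* ≈ 47.8

At the interior fixed point, setting dC/dt = 0 with C > 0 fixes N* = (predator death rate)/(NC coefficient) — independent of the other coefficients.
With the change, N* = 0.246/0.00515 = 47.8; it rises from 28.2.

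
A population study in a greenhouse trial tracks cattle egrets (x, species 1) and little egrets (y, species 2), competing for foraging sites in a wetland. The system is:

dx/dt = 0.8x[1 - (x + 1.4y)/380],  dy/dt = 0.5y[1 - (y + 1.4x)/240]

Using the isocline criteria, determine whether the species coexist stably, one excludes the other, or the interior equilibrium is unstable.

Compare the nullcline intercepts: K1/α12 = 380/1.4 = 271 > K2 = 240; K2/α21 = 240/1.4 = 171 < K1 = 380.
Since the inequalities point opposite ways, species 1 can invade but species 2 cannot.

species 1 excludes species 2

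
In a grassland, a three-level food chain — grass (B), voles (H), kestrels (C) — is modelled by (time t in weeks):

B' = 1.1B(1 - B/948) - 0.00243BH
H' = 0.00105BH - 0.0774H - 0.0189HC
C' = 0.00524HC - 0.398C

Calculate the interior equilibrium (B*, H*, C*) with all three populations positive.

From dC/dt = 0: 0.00524H* = 0.398, so H* = 76.
From dB/dt = 0: 1.1(1 - B*/948) = 0.00243·76, giving B* = 948·(1 - 0.168) = 789.
From dH/dt = 0: 0.00105·789 - 0.0774 = 0.0189C*, so C* = 0.751/0.0189 = 39.7.

B* ≈ 789, H* ≈ 76, C* ≈ 39.7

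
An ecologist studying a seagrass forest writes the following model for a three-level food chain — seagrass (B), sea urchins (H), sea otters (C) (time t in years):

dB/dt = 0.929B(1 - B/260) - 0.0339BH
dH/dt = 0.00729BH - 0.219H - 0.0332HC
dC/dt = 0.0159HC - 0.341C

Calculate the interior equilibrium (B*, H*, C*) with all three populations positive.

From dC/dt = 0: 0.0159H* = 0.341, so H* = 21.4.
From dB/dt = 0: 0.929(1 - B*/260) = 0.0339·21.4, giving B* = 260·(1 - 0.783) = 56.5.
From dH/dt = 0: 0.00729·56.5 - 0.219 = 0.0332C*, so C* = 0.193/0.0332 = 5.81.

B* ≈ 56.5, H* ≈ 21.4, C* ≈ 5.81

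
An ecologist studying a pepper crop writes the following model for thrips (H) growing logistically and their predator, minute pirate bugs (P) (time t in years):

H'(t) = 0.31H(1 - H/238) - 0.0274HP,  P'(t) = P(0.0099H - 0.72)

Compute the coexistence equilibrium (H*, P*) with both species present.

H* ≈ 72.7, P* ≈ 7.86

From dP/dt = 0 with P > 0: 0.0099H* = 0.72, so H* = 72.7.
Substitute into dH/dt = 0: 0.31(1 - 72.7/238) = 0.0274P*.
The bracket is 0.694, giving P* = 0.215/0.0274 = 7.86.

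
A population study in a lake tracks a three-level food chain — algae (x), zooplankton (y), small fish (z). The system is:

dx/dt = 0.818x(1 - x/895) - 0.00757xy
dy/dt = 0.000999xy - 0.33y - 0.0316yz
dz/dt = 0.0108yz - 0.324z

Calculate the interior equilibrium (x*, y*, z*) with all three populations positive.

From dz/dt = 0: 0.0108y* = 0.324, so y* = 30.
From dx/dt = 0: 0.818(1 - x*/895) = 0.00757·30, giving x* = 895·(1 - 0.278) = 647.
From dy/dt = 0: 0.000999·647 - 0.33 = 0.0316z*, so z* = 0.316/0.0316 = 10.

x* ≈ 647, y* ≈ 30, z* ≈ 10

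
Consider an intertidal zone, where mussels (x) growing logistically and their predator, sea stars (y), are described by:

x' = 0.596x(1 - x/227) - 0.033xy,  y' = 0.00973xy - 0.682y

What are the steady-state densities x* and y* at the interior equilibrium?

x* ≈ 70.1, y* ≈ 12.5

From dy/dt = 0 with y > 0: 0.00973x* = 0.682, so x* = 70.1.
Substitute into dx/dt = 0: 0.596(1 - 70.1/227) = 0.033y*.
The bracket is 0.691, giving y* = 0.412/0.033 = 12.5.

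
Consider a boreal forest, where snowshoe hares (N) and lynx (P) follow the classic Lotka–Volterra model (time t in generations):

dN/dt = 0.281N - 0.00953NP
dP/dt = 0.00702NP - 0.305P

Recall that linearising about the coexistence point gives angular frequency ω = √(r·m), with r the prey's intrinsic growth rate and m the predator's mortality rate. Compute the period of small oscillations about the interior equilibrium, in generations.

T ≈ 21.5 generations

Here r = 0.281 and m = 0.305, so r·m = 0.0857.
ω = √0.0857 = 0.293 per generation, hence T = 2π/ω ≈ 21.5 generations.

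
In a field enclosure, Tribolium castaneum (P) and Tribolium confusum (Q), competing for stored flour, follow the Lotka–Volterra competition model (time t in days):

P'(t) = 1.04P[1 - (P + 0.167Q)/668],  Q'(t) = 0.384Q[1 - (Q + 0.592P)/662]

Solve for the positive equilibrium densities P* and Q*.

Setting both brackets to zero gives the nullclines P + 0.167Q = 668 and 0.592P + Q = 662.
Substituting Q = 662 - 0.592P into the first: P(1 - 0.167·0.592) = 668 - 0.167·662.
So P* = 557/0.901 = 619, and then Q* = 662 - 0.592·619 = 296.

P* ≈ 619, Q* ≈ 296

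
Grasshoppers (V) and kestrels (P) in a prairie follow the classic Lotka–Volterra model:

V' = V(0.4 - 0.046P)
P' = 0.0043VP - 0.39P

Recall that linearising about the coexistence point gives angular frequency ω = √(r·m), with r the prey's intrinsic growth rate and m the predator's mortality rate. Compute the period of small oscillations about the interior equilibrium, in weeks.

T ≈ 15.9 weeks

Here r = 0.4 and m = 0.39, so r·m = 0.156.
ω = √0.156 = 0.395 per week, hence T = 2π/ω ≈ 15.9 weeks.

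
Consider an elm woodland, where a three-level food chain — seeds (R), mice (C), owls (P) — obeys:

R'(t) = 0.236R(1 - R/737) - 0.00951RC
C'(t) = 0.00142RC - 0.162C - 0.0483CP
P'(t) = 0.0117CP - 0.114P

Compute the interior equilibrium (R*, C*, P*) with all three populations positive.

From dP/dt = 0: 0.0117C* = 0.114, so C* = 9.74.
From dR/dt = 0: 0.236(1 - R*/737) = 0.00951·9.74, giving R* = 737·(1 - 0.393) = 448.
From dC/dt = 0: 0.00142·448 - 0.162 = 0.0483P*, so P* = 0.474/0.0483 = 9.81.

R* ≈ 448, C* ≈ 9.74, P* ≈ 9.81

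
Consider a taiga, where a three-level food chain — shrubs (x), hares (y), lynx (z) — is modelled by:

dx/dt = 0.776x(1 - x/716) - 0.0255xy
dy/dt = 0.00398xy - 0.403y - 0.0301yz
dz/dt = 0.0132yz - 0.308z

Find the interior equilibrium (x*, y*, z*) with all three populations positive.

x* ≈ 167, y* ≈ 23.3, z* ≈ 8.69

From dz/dt = 0: 0.0132y* = 0.308, so y* = 23.3.
From dx/dt = 0: 0.776(1 - x*/716) = 0.0255·23.3, giving x* = 716·(1 - 0.767) = 167.
From dy/dt = 0: 0.00398·167 - 0.403 = 0.0301z*, so z* = 0.262/0.0301 = 8.69.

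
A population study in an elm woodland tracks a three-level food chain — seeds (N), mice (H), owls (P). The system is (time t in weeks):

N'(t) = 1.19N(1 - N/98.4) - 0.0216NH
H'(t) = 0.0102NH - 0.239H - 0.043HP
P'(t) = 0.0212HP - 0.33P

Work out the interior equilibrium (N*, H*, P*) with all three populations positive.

N* ≈ 70.6, H* ≈ 15.6, P* ≈ 11.2

From dP/dt = 0: 0.0212H* = 0.33, so H* = 15.6.
From dN/dt = 0: 1.19(1 - N*/98.4) = 0.0216·15.6, giving N* = 98.4·(1 - 0.283) = 70.6.
From dH/dt = 0: 0.0102·70.6 - 0.239 = 0.043P*, so P* = 0.481/0.043 = 11.2.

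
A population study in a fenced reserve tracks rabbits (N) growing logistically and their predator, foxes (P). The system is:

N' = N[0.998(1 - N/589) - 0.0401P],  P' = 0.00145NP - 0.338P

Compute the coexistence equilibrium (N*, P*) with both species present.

From dP/dt = 0 with P > 0: 0.00145N* = 0.338, so N* = 233.
Substitute into dN/dt = 0: 0.998(1 - 233/589) = 0.0401P*.
The bracket is 0.604, giving P* = 0.603/0.0401 = 15.

N* ≈ 233, P* ≈ 15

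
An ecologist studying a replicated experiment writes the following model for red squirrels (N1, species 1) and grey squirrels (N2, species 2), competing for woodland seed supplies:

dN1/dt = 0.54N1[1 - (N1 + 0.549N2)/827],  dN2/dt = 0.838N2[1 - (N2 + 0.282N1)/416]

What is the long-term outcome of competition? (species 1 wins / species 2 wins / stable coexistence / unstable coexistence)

stable coexistence

Compare the nullcline intercepts: K1/α12 = 827/0.549 = 1510 > K2 = 416; K2/α21 = 416/0.282 = 1480 > K1 = 827.
Since both inequalities hold, each species can invade when rare, so the interior equilibrium is stable.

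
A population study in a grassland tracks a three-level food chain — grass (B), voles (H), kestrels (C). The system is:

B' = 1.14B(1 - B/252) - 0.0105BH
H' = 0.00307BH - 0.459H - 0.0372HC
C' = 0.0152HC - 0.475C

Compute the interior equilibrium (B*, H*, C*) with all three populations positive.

From dC/dt = 0: 0.0152H* = 0.475, so H* = 31.2.
From dB/dt = 0: 1.14(1 - B*/252) = 0.0105·31.2, giving B* = 252·(1 - 0.288) = 179.
From dH/dt = 0: 0.00307·179 - 0.459 = 0.0372C*, so C* = 0.092/0.0372 = 2.47.

B* ≈ 179, H* ≈ 31.2, C* ≈ 2.47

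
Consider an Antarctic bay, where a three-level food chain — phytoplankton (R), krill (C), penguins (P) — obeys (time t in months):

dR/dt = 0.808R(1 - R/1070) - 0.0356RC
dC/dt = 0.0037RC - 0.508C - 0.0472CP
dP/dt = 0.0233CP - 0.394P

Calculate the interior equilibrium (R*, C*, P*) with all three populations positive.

R* ≈ 273, C* ≈ 16.9, P* ≈ 10.6

From dP/dt = 0: 0.0233C* = 0.394, so C* = 16.9.
From dR/dt = 0: 0.808(1 - R*/1070) = 0.0356·16.9, giving R* = 1070·(1 - 0.745) = 273.
From dC/dt = 0: 0.0037·273 - 0.508 = 0.0472P*, so P* = 0.501/0.0472 = 10.6.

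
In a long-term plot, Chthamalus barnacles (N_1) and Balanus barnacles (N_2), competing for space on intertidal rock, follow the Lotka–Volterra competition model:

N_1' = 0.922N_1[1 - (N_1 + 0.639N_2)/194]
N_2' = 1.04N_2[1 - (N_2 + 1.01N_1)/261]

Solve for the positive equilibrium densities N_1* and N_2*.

Setting both brackets to zero gives the nullclines N_1 + 0.639N_2 = 194 and 1.01N_1 + N_2 = 261.
Substituting N_2 = 261 - 1.01N_1 into the first: N_1(1 - 0.639·1.01) = 194 - 0.639·261.
So N_1* = 27.2/0.355 = 76.8, and then N_2* = 261 - 1.01·76.8 = 183.

N_1* ≈ 76.8, N_2* ≈ 183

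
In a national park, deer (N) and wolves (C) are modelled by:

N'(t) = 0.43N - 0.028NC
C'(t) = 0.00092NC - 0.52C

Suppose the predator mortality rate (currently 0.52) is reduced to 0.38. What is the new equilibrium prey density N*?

N* ≈ 413

At the interior fixed point, setting dC/dt = 0 with C > 0 fixes N* = (predator death rate)/(NC coefficient) — independent of the other coefficients.
With the change, N* = 0.38/0.00092 = 413; it falls from 565.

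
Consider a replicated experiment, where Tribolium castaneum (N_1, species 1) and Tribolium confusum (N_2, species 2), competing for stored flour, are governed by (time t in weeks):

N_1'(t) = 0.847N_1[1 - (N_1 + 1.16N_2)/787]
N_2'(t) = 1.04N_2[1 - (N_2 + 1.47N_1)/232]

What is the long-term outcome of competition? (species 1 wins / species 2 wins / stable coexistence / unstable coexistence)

Compare the nullcline intercepts: K1/α12 = 787/1.16 = 678 > K2 = 232; K2/α21 = 232/1.47 = 158 < K1 = 787.
Since the inequalities point opposite ways, species 1 can invade but species 2 cannot.

species 1 excludes species 2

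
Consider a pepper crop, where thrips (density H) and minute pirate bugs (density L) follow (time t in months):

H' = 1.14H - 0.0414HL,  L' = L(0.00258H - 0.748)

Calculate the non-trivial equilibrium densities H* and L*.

H* ≈ 290, L* ≈ 27.5

Set dL/dt = 0 with L > 0: 0.00258H - 0.748 = 0, so H* = 0.748/0.00258 = 290.
Set dH/dt = 0 with H > 0: 1.14 - 0.0414L = 0, so L* = 1.14/0.0414 = 27.5.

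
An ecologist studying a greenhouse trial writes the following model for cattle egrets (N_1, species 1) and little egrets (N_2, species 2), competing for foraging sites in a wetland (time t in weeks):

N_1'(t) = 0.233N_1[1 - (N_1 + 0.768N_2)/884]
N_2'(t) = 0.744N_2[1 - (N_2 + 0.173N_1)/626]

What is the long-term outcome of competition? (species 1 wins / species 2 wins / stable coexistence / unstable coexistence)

stable coexistence

Compare the nullcline intercepts: K1/α12 = 884/0.768 = 1150 > K2 = 626; K2/α21 = 626/0.173 = 3620 > K1 = 884.
Since both inequalities hold, each species can invade when rare, so the interior equilibrium is stable.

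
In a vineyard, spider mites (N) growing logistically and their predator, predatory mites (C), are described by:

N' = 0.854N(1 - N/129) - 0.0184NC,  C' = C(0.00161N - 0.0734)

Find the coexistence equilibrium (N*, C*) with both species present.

From dC/dt = 0 with C > 0: 0.00161N* = 0.0734, so N* = 45.6.
Substitute into dN/dt = 0: 0.854(1 - 45.6/129) = 0.0184C*.
The bracket is 0.647, giving C* = 0.552/0.0184 = 30.

N* ≈ 45.6, C* ≈ 30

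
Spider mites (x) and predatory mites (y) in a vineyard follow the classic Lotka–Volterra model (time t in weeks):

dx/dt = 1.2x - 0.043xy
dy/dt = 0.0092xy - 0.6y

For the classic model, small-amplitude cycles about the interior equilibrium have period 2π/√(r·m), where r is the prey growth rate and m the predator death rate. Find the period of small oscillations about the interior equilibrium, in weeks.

Here r = 1.2 and m = 0.6, so r·m = 0.72.
ω = √0.72 = 0.849 per week, hence T = 2π/ω ≈ 7.4 weeks.

T ≈ 7.4 weeks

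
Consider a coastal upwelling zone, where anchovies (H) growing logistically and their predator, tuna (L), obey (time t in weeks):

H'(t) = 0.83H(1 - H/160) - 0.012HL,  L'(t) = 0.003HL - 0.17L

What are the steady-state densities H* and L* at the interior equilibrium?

From dL/dt = 0 with L > 0: 0.003H* = 0.17, so H* = 56.7.
Substitute into dH/dt = 0: 0.83(1 - 56.7/160) = 0.012L*.
The bracket is 0.646, giving L* = 0.536/0.012 = 44.7.

H* ≈ 56.7, L* ≈ 44.7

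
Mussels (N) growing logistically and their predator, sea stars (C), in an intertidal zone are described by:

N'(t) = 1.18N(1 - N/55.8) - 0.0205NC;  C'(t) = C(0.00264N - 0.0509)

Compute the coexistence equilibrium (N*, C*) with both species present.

From dC/dt = 0 with C > 0: 0.00264N* = 0.0509, so N* = 19.3.
Substitute into dN/dt = 0: 1.18(1 - 19.3/55.8) = 0.0205C*.
The bracket is 0.654, giving C* = 0.772/0.0205 = 37.7.

N* ≈ 19.3, C* ≈ 37.7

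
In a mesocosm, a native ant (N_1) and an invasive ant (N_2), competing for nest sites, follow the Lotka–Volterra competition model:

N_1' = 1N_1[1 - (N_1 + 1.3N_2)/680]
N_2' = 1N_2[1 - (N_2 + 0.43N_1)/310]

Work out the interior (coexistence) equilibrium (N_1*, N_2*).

Setting both brackets to zero gives the nullclines N_1 + 1.3N_2 = 680 and 0.43N_1 + N_2 = 310.
Substituting N_2 = 310 - 0.43N_1 into the first: N_1(1 - 1.3·0.43) = 680 - 1.3·310.
So N_1* = 277/0.441 = 628, and then N_2* = 310 - 0.43·628 = 39.9.

N_1* ≈ 628, N_2* ≈ 39.9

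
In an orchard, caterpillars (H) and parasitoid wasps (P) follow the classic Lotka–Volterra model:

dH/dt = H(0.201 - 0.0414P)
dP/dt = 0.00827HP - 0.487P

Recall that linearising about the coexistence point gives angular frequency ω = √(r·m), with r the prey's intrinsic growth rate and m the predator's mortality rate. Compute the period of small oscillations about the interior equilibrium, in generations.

T ≈ 20.1 generations

Here r = 0.201 and m = 0.487, so r·m = 0.0979.
ω = √0.0979 = 0.313 per generation, hence T = 2π/ω ≈ 20.1 generations.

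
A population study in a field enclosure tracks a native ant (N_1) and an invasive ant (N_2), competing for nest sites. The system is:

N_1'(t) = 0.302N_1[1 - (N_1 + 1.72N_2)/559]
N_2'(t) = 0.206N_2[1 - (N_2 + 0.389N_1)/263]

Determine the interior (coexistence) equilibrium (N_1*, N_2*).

Setting both brackets to zero gives the nullclines N_1 + 1.72N_2 = 559 and 0.389N_1 + N_2 = 263.
Substituting N_2 = 263 - 0.389N_1 into the first: N_1(1 - 1.72·0.389) = 559 - 1.72·263.
So N_1* = 107/0.331 = 322, and then N_2* = 263 - 0.389·322 = 138.

N_1* ≈ 322, N_2* ≈ 138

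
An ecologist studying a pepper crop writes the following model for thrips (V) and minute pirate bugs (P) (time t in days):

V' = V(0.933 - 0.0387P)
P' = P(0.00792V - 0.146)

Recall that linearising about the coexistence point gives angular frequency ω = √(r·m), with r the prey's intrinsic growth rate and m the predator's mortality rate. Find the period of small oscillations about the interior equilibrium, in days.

T ≈ 17 days

Here r = 0.933 and m = 0.146, so r·m = 0.136.
ω = √0.136 = 0.369 per day, hence T = 2π/ω ≈ 17 days.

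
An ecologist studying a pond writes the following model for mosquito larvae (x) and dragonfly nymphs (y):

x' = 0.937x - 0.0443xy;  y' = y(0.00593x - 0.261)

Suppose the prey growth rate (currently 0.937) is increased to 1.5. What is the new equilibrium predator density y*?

At the interior fixed point, setting dx/dt = 0 with x > 0 fixes y* = (prey growth rate)/(xy coefficient) — independent of the other coefficients.
With the change, y* = 1.5/0.0443 = 33.9; it rises from 21.2.

y* ≈ 33.9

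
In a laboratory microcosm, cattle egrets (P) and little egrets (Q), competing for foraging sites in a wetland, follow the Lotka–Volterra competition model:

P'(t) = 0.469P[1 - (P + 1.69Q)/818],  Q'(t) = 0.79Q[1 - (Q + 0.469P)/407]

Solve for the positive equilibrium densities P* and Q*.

P* ≈ 628, Q* ≈ 113

Setting both brackets to zero gives the nullclines P + 1.69Q = 818 and 0.469P + Q = 407.
Substituting Q = 407 - 0.469P into the first: P(1 - 1.69·0.469) = 818 - 1.69·407.
So P* = 130/0.207 = 628, and then Q* = 407 - 0.469·628 = 113.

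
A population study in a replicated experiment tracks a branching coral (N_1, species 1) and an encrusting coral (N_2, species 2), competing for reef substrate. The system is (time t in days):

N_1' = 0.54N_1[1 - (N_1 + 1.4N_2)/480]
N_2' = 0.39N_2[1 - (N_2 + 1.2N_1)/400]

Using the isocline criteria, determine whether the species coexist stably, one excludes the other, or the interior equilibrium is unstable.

Compare the nullcline intercepts: K1/α12 = 480/1.4 = 343 < K2 = 400; K2/α21 = 400/1.2 = 333 < K1 = 480.
Since both are reversed, neither can invade when rare; the interior point is a saddle.

unstable coexistence (outcome depends on initial conditions)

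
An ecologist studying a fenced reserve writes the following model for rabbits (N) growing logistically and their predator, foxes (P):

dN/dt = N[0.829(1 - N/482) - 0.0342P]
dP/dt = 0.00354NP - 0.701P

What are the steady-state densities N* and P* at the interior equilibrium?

From dP/dt = 0 with P > 0: 0.00354N* = 0.701, so N* = 198.
Substitute into dN/dt = 0: 0.829(1 - 198/482) = 0.0342P*.
The bracket is 0.589, giving P* = 0.488/0.0342 = 14.3.

N* ≈ 198, P* ≈ 14.3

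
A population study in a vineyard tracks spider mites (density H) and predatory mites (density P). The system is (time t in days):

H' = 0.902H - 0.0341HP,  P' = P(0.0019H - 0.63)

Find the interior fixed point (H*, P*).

H* ≈ 332, P* ≈ 26.5

Set dP/dt = 0 with P > 0: 0.0019H - 0.63 = 0, so H* = 0.63/0.0019 = 332.
Set dH/dt = 0 with H > 0: 0.902 - 0.0341P = 0, so P* = 0.902/0.0341 = 26.5.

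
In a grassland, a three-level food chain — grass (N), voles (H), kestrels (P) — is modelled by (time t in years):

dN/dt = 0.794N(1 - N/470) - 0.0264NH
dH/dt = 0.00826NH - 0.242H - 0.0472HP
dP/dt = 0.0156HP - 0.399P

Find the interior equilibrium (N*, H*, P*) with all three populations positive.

N* ≈ 70.3, H* ≈ 25.6, P* ≈ 7.18

From dP/dt = 0: 0.0156H* = 0.399, so H* = 25.6.
From dN/dt = 0: 0.794(1 - N*/470) = 0.0264·25.6, giving N* = 470·(1 - 0.85) = 70.3.
From dH/dt = 0: 0.00826·70.3 - 0.242 = 0.0472P*, so P* = 0.339/0.0472 = 7.18.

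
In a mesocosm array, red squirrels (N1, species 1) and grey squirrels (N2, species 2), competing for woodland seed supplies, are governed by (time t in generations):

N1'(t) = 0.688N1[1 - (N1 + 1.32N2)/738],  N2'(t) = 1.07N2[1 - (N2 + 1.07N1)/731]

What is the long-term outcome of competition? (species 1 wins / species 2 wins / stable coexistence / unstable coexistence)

Compare the nullcline intercepts: K1/α12 = 738/1.32 = 559 < K2 = 731; K2/α21 = 731/1.07 = 683 < K1 = 738.
Since both are reversed, neither can invade when rare; the interior point is a saddle.

unstable coexistence (outcome depends on initial conditions)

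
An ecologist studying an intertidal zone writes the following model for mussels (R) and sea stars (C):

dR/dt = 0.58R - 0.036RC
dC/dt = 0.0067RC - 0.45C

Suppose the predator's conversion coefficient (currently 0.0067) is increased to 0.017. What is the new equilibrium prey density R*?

At the interior fixed point, setting dC/dt = 0 with C > 0 fixes R* = (predator death rate)/(RC coefficient) — independent of the other coefficients.
With the change, R* = 0.45/0.017 = 26.5; it falls from 67.2.

R* ≈ 26.5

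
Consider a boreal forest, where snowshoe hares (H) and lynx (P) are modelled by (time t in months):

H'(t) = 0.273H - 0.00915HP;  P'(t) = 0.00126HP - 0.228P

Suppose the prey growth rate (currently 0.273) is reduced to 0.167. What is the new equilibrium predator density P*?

P* ≈ 18.3

At the interior fixed point, setting dH/dt = 0 with H > 0 fixes P* = (prey growth rate)/(HP coefficient) — independent of the other coefficients.
With the change, P* = 0.167/0.00915 = 18.3; it falls from 29.8.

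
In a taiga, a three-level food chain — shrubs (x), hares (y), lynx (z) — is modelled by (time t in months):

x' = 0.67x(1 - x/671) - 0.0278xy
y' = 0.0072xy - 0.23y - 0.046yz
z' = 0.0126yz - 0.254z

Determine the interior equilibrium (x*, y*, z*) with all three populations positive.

x* ≈ 110, y* ≈ 20.2, z* ≈ 12.2

From dz/dt = 0: 0.0126y* = 0.254, so y* = 20.2.
From dx/dt = 0: 0.67(1 - x*/671) = 0.0278·20.2, giving x* = 671·(1 - 0.836) = 110.
From dy/dt = 0: 0.0072·110 - 0.23 = 0.046z*, so z* = 0.56/0.046 = 12.2.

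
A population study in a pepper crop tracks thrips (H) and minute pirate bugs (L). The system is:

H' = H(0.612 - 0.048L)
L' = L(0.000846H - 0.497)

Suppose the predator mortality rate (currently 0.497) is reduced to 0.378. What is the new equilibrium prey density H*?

At the interior fixed point, setting dL/dt = 0 with L > 0 fixes H* = (predator death rate)/(HL coefficient) — independent of the other coefficients.
With the change, H* = 0.378/0.000846 = 447; it falls from 587.

H* ≈ 447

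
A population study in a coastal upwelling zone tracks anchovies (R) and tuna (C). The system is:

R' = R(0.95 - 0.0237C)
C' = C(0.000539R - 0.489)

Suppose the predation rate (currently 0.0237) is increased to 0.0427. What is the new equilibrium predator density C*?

C* ≈ 22.2

At the interior fixed point, setting dR/dt = 0 with R > 0 fixes C* = (prey growth rate)/(RC coefficient) — independent of the other coefficients.
With the change, C* = 0.95/0.0427 = 22.2; it falls from 40.1.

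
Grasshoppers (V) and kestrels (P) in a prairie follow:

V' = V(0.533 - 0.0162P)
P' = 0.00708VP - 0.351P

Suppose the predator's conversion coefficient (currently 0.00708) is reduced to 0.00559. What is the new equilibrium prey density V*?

At the interior fixed point, setting dP/dt = 0 with P > 0 fixes V* = (predator death rate)/(VP coefficient) — independent of the other coefficients.
With the change, V* = 0.351/0.00559 = 62.8; it rises from 49.6.

V* ≈ 62.8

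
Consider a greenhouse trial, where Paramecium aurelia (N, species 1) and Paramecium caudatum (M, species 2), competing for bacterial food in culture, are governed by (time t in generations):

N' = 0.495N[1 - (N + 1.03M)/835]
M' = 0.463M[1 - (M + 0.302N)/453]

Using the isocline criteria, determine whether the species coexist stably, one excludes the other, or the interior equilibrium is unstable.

stable coexistence

Compare the nullcline intercepts: K1/α12 = 835/1.03 = 811 > K2 = 453; K2/α21 = 453/0.302 = 1500 > K1 = 835.
Since both inequalities hold, each species can invade when rare, so the interior equilibrium is stable.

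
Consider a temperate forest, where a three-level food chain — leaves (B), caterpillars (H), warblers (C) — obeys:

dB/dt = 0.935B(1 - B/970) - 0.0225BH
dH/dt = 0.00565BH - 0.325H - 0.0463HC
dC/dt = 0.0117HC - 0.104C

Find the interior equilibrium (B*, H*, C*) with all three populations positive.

From dC/dt = 0: 0.0117H* = 0.104, so H* = 8.89.
From dB/dt = 0: 0.935(1 - B*/970) = 0.0225·8.89, giving B* = 970·(1 - 0.214) = 763.
From dH/dt = 0: 0.00565·763 - 0.325 = 0.0463C*, so C* = 3.98/0.0463 = 86.

B* ≈ 763, H* ≈ 8.89, C* ≈ 86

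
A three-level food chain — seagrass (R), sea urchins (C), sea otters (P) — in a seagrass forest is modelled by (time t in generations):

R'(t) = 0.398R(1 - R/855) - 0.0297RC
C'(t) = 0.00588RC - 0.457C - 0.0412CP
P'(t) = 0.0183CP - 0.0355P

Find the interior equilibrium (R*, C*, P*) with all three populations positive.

R* ≈ 731, C* ≈ 1.94, P* ≈ 93.3

From dP/dt = 0: 0.0183C* = 0.0355, so C* = 1.94.
From dR/dt = 0: 0.398(1 - R*/855) = 0.0297·1.94, giving R* = 855·(1 - 0.145) = 731.
From dC/dt = 0: 0.00588·731 - 0.457 = 0.0412P*, so P* = 3.84/0.0412 = 93.3.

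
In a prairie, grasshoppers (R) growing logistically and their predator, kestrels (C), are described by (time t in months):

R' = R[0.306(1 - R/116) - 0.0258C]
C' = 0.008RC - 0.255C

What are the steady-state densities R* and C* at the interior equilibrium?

From dC/dt = 0 with C > 0: 0.008R* = 0.255, so R* = 31.9.
Substitute into dR/dt = 0: 0.306(1 - 31.9/116) = 0.0258C*.
The bracket is 0.725, giving C* = 0.222/0.0258 = 8.6.

R* ≈ 31.9, C* ≈ 8.6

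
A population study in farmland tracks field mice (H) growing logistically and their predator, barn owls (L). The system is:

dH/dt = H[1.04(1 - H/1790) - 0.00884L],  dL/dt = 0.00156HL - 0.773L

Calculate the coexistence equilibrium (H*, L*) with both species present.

H* ≈ 496, L* ≈ 85.1

From dL/dt = 0 with L > 0: 0.00156H* = 0.773, so H* = 496.
Substitute into dH/dt = 0: 1.04(1 - 496/1790) = 0.00884L*.
The bracket is 0.723, giving L* = 0.752/0.00884 = 85.1.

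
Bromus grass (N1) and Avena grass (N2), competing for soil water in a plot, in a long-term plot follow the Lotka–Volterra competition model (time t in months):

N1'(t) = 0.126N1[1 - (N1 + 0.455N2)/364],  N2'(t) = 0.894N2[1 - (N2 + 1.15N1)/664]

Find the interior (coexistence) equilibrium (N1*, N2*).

Setting both brackets to zero gives the nullclines N1 + 0.455N2 = 364 and 1.15N1 + N2 = 664.
Substituting N2 = 664 - 1.15N1 into the first: N1(1 - 0.455·1.15) = 364 - 0.455·664.
So N1* = 61.9/0.477 = 130, and then N2* = 664 - 1.15·130 = 515.

N1* ≈ 130, N2* ≈ 515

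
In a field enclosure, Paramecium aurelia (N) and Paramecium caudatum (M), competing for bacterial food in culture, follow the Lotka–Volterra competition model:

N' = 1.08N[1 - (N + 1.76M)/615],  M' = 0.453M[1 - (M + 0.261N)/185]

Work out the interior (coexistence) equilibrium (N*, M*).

N* ≈ 535, M* ≈ 45.3

Setting both brackets to zero gives the nullclines N + 1.76M = 615 and 0.261N + M = 185.
Substituting M = 185 - 0.261N into the first: N(1 - 1.76·0.261) = 615 - 1.76·185.
So N* = 289/0.541 = 535, and then M* = 185 - 0.261·535 = 45.3.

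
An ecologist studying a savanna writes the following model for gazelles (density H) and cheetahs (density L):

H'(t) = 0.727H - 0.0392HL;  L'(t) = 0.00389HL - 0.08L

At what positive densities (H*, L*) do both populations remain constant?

H* ≈ 20.6, L* ≈ 18.5

Set dL/dt = 0 with L > 0: 0.00389H - 0.08 = 0, so H* = 0.08/0.00389 = 20.6.
Set dH/dt = 0 with H > 0: 0.727 - 0.0392L = 0, so L* = 0.727/0.0392 = 18.5.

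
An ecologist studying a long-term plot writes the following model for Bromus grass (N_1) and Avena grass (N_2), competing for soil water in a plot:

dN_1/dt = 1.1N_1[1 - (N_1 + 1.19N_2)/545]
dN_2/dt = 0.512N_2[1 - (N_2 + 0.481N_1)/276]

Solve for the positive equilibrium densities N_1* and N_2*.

Setting both brackets to zero gives the nullclines N_1 + 1.19N_2 = 545 and 0.481N_1 + N_2 = 276.
Substituting N_2 = 276 - 0.481N_1 into the first: N_1(1 - 1.19·0.481) = 545 - 1.19·276.
So N_1* = 217/0.428 = 506, and then N_2* = 276 - 0.481·506 = 32.4.

N_1* ≈ 506, N_2* ≈ 32.4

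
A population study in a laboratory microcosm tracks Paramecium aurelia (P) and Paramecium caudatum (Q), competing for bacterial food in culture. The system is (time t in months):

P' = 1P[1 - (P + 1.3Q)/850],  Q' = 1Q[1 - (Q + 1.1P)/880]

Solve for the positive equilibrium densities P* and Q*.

P* ≈ 684, Q* ≈ 128

Setting both brackets to zero gives the nullclines P + 1.3Q = 850 and 1.1P + Q = 880.
Substituting Q = 880 - 1.1P into the first: P(1 - 1.3·1.1) = 850 - 1.3·880.
So P* = -294/-0.43 = 684, and then Q* = 880 - 1.1·684 = 128.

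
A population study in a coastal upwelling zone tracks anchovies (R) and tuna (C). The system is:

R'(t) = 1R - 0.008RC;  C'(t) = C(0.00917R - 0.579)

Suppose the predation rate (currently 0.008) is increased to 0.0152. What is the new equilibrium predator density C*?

C* ≈ 65.8

At the interior fixed point, setting dR/dt = 0 with R > 0 fixes C* = (prey growth rate)/(RC coefficient) — independent of the other coefficients.
With the change, C* = 1/0.0152 = 65.8; it falls from 125.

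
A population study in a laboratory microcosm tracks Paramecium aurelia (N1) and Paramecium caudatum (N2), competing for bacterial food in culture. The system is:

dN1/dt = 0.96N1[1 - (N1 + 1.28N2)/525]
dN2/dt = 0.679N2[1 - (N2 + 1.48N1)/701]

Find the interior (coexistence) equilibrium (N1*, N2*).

Setting both brackets to zero gives the nullclines N1 + 1.28N2 = 525 and 1.48N1 + N2 = 701.
Substituting N2 = 701 - 1.48N1 into the first: N1(1 - 1.28·1.48) = 525 - 1.28·701.
So N1* = -372/-0.894 = 416, and then N2* = 701 - 1.48·416 = 85.

N1* ≈ 416, N2* ≈ 85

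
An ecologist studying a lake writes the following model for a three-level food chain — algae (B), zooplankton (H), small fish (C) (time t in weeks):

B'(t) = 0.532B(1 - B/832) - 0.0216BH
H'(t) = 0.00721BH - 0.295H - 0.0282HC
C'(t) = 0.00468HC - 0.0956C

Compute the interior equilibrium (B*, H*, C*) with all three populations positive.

From dC/dt = 0: 0.00468H* = 0.0956, so H* = 20.4.
From dB/dt = 0: 0.532(1 - B*/832) = 0.0216·20.4, giving B* = 832·(1 - 0.829) = 142.
From dH/dt = 0: 0.00721·142 - 0.295 = 0.0282C*, so C* = 0.728/0.0282 = 25.8.

B* ≈ 142, H* ≈ 20.4, C* ≈ 25.8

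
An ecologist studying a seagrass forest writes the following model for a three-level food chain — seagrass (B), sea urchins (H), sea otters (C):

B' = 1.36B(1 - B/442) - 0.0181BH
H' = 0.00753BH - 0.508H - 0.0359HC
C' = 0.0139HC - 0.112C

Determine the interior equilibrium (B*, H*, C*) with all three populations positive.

From dC/dt = 0: 0.0139H* = 0.112, so H* = 8.06.
From dB/dt = 0: 1.36(1 - B*/442) = 0.0181·8.06, giving B* = 442·(1 - 0.107) = 395.
From dH/dt = 0: 0.00753·395 - 0.508 = 0.0359C*, so C* = 2.46/0.0359 = 68.6.

B* ≈ 395, H* ≈ 8.06, C* ≈ 68.6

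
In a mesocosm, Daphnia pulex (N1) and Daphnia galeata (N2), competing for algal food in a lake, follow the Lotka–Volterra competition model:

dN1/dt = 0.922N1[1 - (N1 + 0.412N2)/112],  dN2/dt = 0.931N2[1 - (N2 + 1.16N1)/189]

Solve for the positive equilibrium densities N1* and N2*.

Setting both brackets to zero gives the nullclines N1 + 0.412N2 = 112 and 1.16N1 + N2 = 189.
Substituting N2 = 189 - 1.16N1 into the first: N1(1 - 0.412·1.16) = 112 - 0.412·189.
So N1* = 34.1/0.522 = 65.4, and then N2* = 189 - 1.16·65.4 = 113.

N1* ≈ 65.4, N2* ≈ 113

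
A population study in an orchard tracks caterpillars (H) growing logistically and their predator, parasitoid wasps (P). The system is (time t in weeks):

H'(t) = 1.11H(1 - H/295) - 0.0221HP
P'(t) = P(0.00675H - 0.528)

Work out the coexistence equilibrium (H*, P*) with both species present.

From dP/dt = 0 with P > 0: 0.00675H* = 0.528, so H* = 78.2.
Substitute into dH/dt = 0: 1.11(1 - 78.2/295) = 0.0221P*.
The bracket is 0.735, giving P* = 0.816/0.0221 = 36.9.

H* ≈ 78.2, P* ≈ 36.9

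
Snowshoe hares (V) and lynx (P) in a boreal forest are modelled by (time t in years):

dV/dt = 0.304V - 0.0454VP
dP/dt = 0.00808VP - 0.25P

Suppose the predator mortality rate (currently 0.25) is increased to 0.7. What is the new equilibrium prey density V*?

V* ≈ 86.6

At the interior fixed point, setting dP/dt = 0 with P > 0 fixes V* = (predator death rate)/(VP coefficient) — independent of the other coefficients.
With the change, V* = 0.7/0.00808 = 86.6; it rises from 30.9.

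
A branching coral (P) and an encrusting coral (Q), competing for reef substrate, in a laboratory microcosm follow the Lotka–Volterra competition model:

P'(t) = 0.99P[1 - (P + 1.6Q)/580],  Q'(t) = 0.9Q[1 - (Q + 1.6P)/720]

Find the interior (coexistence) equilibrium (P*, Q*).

P* ≈ 367, Q* ≈ 133

Setting both brackets to zero gives the nullclines P + 1.6Q = 580 and 1.6P + Q = 720.
Substituting Q = 720 - 1.6P into the first: P(1 - 1.6·1.6) = 580 - 1.6·720.
So P* = -572/-1.56 = 367, and then Q* = 720 - 1.6·367 = 133.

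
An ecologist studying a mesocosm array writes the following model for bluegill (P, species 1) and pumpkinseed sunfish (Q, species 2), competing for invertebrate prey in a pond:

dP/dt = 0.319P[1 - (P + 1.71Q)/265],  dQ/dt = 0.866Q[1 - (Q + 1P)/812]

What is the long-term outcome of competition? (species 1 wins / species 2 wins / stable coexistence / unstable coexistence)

Compare the nullcline intercepts: K1/α12 = 265/1.71 = 155 < K2 = 812; K2/α21 = 812/1 = 812 > K1 = 265.
Since the inequalities point opposite ways, species 2 can invade but species 1 cannot.

species 2 excludes species 1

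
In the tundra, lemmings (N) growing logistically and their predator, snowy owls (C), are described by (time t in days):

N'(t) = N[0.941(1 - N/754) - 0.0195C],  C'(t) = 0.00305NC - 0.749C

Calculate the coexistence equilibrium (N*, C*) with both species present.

From dC/dt = 0 with C > 0: 0.00305N* = 0.749, so N* = 246.
Substitute into dN/dt = 0: 0.941(1 - 246/754) = 0.0195C*.
The bracket is 0.674, giving C* = 0.635/0.0195 = 32.5.

N* ≈ 246, C* ≈ 32.5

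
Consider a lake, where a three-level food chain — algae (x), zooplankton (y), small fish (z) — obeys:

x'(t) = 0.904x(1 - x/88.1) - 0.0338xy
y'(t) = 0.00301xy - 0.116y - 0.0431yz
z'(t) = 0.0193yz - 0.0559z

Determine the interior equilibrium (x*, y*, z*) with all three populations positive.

From dz/dt = 0: 0.0193y* = 0.0559, so y* = 2.9.
From dx/dt = 0: 0.904(1 - x*/88.1) = 0.0338·2.9, giving x* = 88.1·(1 - 0.108) = 78.6.
From dy/dt = 0: 0.00301·78.6 - 0.116 = 0.0431z*, so z* = 0.12/0.0431 = 2.79.

x* ≈ 78.6, y* ≈ 2.9, z* ≈ 2.79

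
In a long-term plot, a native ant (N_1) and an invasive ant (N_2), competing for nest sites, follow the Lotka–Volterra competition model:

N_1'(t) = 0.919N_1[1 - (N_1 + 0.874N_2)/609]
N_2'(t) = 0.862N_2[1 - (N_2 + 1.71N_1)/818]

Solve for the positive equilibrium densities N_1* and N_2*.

Setting both brackets to zero gives the nullclines N_1 + 0.874N_2 = 609 and 1.71N_1 + N_2 = 818.
Substituting N_2 = 818 - 1.71N_1 into the first: N_1(1 - 0.874·1.71) = 609 - 0.874·818.
So N_1* = -106/-0.495 = 214, and then N_2* = 818 - 1.71·214 = 452.

N_1* ≈ 214, N_2* ≈ 452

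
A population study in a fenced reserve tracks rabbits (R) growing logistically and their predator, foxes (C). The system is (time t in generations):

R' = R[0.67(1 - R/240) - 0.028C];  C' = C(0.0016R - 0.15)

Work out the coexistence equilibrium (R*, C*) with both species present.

From dC/dt = 0 with C > 0: 0.0016R* = 0.15, so R* = 93.7.
Substitute into dR/dt = 0: 0.67(1 - 93.7/240) = 0.028C*.
The bracket is 0.609, giving C* = 0.408/0.028 = 14.6.

R* ≈ 93.7, C* ≈ 14.6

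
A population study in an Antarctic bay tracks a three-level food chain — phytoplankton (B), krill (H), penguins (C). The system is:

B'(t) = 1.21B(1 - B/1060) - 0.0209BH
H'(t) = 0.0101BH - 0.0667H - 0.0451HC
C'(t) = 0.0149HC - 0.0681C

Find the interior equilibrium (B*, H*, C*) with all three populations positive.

From dC/dt = 0: 0.0149H* = 0.0681, so H* = 4.57.
From dB/dt = 0: 1.21(1 - B*/1060) = 0.0209·4.57, giving B* = 1060·(1 - 0.0789) = 976.
From dH/dt = 0: 0.0101·976 - 0.0667 = 0.0451C*, so C* = 9.79/0.0451 = 217.

B* ≈ 976, H* ≈ 4.57, C* ≈ 217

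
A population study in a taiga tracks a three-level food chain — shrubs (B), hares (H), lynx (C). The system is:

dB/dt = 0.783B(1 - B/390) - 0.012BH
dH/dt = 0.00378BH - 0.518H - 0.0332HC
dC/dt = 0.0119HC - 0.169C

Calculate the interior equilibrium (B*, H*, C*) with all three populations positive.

From dC/dt = 0: 0.0119H* = 0.169, so H* = 14.2.
From dB/dt = 0: 0.783(1 - B*/390) = 0.012·14.2, giving B* = 390·(1 - 0.218) = 305.
From dH/dt = 0: 0.00378·305 - 0.518 = 0.0332C*, so C* = 0.635/0.0332 = 19.1.

B* ≈ 305, H* ≈ 14.2, C* ≈ 19.1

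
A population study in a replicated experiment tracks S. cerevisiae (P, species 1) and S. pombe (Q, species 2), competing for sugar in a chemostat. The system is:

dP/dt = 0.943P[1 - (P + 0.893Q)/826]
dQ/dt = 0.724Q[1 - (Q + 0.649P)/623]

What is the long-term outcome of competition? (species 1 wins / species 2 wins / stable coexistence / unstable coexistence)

stable coexistence

Compare the nullcline intercepts: K1/α12 = 826/0.893 = 925 > K2 = 623; K2/α21 = 623/0.649 = 960 > K1 = 826.
Since both inequalities hold, each species can invade when rare, so the interior equilibrium is stable.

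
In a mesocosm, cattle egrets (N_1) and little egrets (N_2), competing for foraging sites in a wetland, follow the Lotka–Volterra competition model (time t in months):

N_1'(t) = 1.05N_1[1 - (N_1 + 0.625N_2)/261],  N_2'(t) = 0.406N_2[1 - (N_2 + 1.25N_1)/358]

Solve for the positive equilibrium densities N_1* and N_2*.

N_1* ≈ 170, N_2* ≈ 145

Setting both brackets to zero gives the nullclines N_1 + 0.625N_2 = 261 and 1.25N_1 + N_2 = 358.
Substituting N_2 = 358 - 1.25N_1 into the first: N_1(1 - 0.625·1.25) = 261 - 0.625·358.
So N_1* = 37.2/0.219 = 170, and then N_2* = 358 - 1.25·170 = 145.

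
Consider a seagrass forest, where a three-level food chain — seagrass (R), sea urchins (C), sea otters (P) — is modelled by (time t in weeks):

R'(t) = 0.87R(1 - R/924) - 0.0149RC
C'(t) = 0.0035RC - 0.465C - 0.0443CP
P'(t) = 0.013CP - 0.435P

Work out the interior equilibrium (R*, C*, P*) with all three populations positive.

R* ≈ 394, C* ≈ 33.5, P* ≈ 20.7

From dP/dt = 0: 0.013C* = 0.435, so C* = 33.5.
From dR/dt = 0: 0.87(1 - R*/924) = 0.0149·33.5, giving R* = 924·(1 - 0.573) = 394.
From dC/dt = 0: 0.0035·394 - 0.465 = 0.0443P*, so P* = 0.916/0.0443 = 20.7.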